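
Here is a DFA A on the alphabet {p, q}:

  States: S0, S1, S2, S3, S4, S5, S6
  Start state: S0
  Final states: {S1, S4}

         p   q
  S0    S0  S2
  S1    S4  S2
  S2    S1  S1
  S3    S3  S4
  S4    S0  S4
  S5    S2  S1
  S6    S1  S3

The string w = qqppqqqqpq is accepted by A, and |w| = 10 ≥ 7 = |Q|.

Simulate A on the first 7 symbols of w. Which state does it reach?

S2

State sequence: S0 -q-> S2 -q-> S1 -p-> S4 -p-> S0 -q-> S2 -q-> S1 -q-> S2

After reading 7 characters, A is in state S2.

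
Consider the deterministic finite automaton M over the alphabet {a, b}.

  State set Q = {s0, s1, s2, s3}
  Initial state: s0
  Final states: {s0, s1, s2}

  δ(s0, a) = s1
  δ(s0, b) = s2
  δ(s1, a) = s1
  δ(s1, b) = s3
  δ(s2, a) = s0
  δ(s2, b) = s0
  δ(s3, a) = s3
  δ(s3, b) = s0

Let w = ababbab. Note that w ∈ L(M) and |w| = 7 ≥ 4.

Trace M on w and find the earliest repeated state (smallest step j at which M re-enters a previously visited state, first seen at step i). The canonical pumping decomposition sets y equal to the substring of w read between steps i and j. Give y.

Run of M on w = a b a b b a b:
  step 0: s0  (start)
  step 1: s1  (read a: s0→s1)
  step 2: s3  (read b: s1→s3)
  step 3: s3  (read a: s3→s3)   ← first repeat (s3 seen earlier)
  step 4: s0  (read b: s3→s0)
  step 5: s2  (read b: s0→s2)
  step 6: s0  (read a: s2→s0)
  step 7: s2  (read b: s0→s2)

So i = 2, j = 3, giving x = w[0:2] = ab, y = w[2:3] = a, z = w[3:7] = bbab.
Check: |xy| = 3 ≤ 4 and |y| = 1 ≥ 1. Reading y takes M from s3 back to s3, so every xyⁱz is accepted.
With |Q| = 4, pigeonhole forces a state repeat no later than step 4; the substring read between the first and second visits to that state can be pumped.

a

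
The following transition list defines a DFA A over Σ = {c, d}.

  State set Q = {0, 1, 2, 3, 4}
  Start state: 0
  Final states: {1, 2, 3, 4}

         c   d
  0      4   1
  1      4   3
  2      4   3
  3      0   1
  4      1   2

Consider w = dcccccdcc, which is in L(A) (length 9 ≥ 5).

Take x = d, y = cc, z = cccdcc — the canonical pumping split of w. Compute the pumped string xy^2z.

xy^2z = d·cc·cc·cccdcc = dcccccccdcc.
Reading y = cc takes A from 1 back to 1, so after x·y·y the machine is still in 1, and z then leads to the accepting state 1. Hence dcccccccdcc ∈ L(A).

dcccccccdcc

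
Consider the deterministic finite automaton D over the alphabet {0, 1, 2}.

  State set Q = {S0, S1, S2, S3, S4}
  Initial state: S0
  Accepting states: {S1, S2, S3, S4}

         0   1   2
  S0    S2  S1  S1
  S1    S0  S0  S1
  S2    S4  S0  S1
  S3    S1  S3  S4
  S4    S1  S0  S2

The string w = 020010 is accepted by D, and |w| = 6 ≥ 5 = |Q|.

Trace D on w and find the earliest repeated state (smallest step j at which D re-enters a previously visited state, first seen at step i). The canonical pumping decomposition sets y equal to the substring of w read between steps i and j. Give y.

020

Run of D on w = 0 2 0 0 1 0:
  step 0: S0  (start)
  step 1: S2  (read 0: S0→S2)
  step 2: S1  (read 2: S2→S1)
  step 3: S0  (read 0: S1→S0)   ← first repeat (S0 seen earlier)
  step 4: S2  (read 0: S0→S2)
  step 5: S0  (read 1: S2→S0)
  step 6: S2  (read 0: S0→S2)

So i = 0, j = 3, giving x = w[0:0] = ε, y = w[0:3] = 020, z = w[3:6] = 010.
Check: |xy| = 3 ≤ 5 and |y| = 3 ≥ 1. Reading y takes D from S0 back to S0, so every xyⁱz is accepted.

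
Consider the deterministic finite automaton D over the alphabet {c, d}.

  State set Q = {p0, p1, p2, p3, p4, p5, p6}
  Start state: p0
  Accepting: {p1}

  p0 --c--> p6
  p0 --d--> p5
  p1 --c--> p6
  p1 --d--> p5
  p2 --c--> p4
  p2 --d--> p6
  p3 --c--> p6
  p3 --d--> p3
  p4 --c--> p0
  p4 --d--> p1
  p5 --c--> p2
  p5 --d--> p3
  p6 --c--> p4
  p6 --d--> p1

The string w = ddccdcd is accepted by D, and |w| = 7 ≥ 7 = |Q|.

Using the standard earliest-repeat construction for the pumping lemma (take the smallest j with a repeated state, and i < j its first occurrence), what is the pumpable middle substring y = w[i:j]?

State sequence: p0 -d-> p5 -d-> p3 -c-> p6 -c-> p4 -d-> p1 -c-> p6 -d-> p1
First repeat at step 6: p6 was already visited.

So i = 3, j = 6, giving x = w[0:3] = ddc, y = w[3:6] = cdc, z = w[6:7] = d.
Check: |xy| = 6 ≤ 7 and |y| = 3 ≥ 1. Reading y takes D from p6 back to p6, so every xyⁱz is accepted.

cdc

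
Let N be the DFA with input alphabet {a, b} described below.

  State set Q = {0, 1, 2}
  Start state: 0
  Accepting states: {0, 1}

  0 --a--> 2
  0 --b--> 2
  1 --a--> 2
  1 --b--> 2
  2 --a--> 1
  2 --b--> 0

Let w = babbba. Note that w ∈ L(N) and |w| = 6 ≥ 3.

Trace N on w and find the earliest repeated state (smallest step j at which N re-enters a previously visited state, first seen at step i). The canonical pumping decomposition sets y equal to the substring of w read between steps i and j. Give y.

ab

State sequence: 0 -b-> 2 -a-> 1 -b-> 2 -b-> 0 -b-> 2 -a-> 1
First repeat at step 3: 2 was already visited.

So i = 1, j = 3, giving x = w[0:1] = b, y = w[1:3] = ab, z = w[3:6] = bba.
Check: |xy| = 3 ≤ 3 and |y| = 2 ≥ 1. Reading y takes N from 2 back to 2, so every xyⁱz is accepted.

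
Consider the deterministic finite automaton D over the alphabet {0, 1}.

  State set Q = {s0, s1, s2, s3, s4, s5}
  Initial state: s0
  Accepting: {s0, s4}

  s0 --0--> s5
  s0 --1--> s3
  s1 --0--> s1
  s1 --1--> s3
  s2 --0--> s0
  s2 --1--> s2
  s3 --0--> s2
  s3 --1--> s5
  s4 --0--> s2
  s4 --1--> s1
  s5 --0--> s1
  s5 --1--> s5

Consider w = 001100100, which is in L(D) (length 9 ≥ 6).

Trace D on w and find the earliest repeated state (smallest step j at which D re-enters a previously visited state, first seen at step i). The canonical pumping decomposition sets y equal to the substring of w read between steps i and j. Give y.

011

Run of D on w = 0 0 1 1 0 0 1 0 0:
  step 0: s0  (start)
  step 1: s5  (read 0: s0→s5)
  step 2: s1  (read 0: s5→s1)
  step 3: s3  (read 1: s1→s3)
  step 4: s5  (read 1: s3→s5)   ← first repeat (s5 seen earlier)
  step 5: s1  (read 0: s5→s1)
  step 6: s1  (read 0: s1→s1)
  step 7: s3  (read 1: s1→s3)
  step 8: s2  (read 0: s3→s2)
  step 9: s0  (read 0: s2→s0)

So i = 1, j = 4, giving x = w[0:1] = 0, y = w[1:4] = 011, z = w[4:9] = 00100.
Check: |xy| = 4 ≤ 6 and |y| = 3 ≥ 1. Reading y takes D from s5 back to s5, so every xyⁱz is accepted.
Since D has 6 states, any run of length ≥ 6 visits 6+1 states, so by pigeonhole some state repeats within the first 6 steps — that repeat gives the pumpable loop.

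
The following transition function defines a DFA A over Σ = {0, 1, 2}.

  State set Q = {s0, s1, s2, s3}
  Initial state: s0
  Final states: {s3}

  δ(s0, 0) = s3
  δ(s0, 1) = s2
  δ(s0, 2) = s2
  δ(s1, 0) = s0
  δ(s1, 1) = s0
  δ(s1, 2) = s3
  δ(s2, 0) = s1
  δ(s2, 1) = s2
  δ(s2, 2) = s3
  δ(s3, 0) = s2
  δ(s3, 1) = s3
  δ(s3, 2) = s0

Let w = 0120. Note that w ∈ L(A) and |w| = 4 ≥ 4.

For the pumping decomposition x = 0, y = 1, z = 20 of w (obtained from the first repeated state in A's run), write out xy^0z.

xy⁰z = xz = 0·20 = 020.
Reading y = 1 takes A from s3 back to s3, so after x the machine is still in s3, and z then leads to the accepting state s3. Hence 020 ∈ L(A).

020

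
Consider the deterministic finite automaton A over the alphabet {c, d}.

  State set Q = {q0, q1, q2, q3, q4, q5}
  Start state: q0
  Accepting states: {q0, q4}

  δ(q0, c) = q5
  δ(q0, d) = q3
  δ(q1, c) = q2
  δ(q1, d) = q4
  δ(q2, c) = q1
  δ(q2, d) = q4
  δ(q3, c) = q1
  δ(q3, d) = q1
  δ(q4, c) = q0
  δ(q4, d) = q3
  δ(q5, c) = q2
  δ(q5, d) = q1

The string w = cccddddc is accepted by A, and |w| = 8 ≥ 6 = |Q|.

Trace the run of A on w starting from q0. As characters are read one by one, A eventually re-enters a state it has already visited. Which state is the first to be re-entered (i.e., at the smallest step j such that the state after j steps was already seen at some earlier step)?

q1

State sequence: q0 -c-> q5 -c-> q2 -c-> q1 -d-> q4 -d-> q3 -d-> q1 -d-> q4 -c-> q0
First repeat at step 6: q1 was already visited.

The earliest repeat is at step j = 6: A is in q1, which it already visited at step i = 3.
The DFA has 6 states, so the proof of the pumping lemma guarantees a repeated state among the first 6+1 visited; the segment between the two visits is the pumpable y.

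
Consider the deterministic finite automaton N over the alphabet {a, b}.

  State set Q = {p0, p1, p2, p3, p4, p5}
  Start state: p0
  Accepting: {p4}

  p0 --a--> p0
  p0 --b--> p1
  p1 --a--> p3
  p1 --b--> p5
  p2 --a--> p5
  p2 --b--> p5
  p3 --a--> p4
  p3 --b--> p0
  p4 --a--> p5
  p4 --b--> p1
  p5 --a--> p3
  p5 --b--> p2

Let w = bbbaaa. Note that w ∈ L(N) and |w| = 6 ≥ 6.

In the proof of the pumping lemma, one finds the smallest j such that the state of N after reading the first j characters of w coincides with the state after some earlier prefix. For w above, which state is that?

p5

Run of N on w = b b b a a a:
  step 0: p0  (start)
  step 1: p1  (read b: p0→p1)
  step 2: p5  (read b: p1→p5)
  step 3: p2  (read b: p5→p2)
  step 4: p5  (read a: p2→p5)   ← first repeat (p5 seen earlier)
  step 5: p3  (read a: p5→p3)
  step 6: p4  (read a: p3→p4)

The earliest repeat is at step j = 4: N is in p5, which it already visited at step i = 2.
Pumping length from the standard proof: p = 6 (the number of states). The repeated state found above gives |xy| = j ≤ 6 and |y| = j − i ≥ 1.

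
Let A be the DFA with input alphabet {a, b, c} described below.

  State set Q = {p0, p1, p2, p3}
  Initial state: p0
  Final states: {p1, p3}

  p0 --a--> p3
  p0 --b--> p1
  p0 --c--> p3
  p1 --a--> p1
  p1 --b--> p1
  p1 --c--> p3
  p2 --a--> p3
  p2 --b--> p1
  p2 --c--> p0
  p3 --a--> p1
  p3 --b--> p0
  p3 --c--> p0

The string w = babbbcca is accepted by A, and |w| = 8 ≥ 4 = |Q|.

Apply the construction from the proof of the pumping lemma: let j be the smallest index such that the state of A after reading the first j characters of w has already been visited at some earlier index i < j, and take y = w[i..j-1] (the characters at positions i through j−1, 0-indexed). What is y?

a

State sequence: p0 -b-> p1 -a-> p1 -b-> p1 -b-> p1 -b-> p1 -c-> p3 -c-> p0 -a-> p3
First repeat at step 2: p1 was already visited.

So i = 1, j = 2, giving x = w[0:1] = b, y = w[1:2] = a, z = w[2:8] = bbbcca.
Check: |xy| = 2 ≤ 4 and |y| = 1 ≥ 1. Reading y takes A from p1 back to p1, so every xyⁱz is accepted.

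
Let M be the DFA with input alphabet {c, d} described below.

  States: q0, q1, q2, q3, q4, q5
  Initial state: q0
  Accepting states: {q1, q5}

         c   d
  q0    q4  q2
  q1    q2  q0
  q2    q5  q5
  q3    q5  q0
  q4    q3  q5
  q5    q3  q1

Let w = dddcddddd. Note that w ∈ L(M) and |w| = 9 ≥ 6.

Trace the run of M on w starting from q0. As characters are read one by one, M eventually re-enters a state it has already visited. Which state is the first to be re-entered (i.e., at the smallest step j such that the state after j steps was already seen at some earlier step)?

Run of M on w = d d d c d d d d d:
  step 0: q0  (start)
  step 1: q2  (read d: q0→q2)
  step 2: q5  (read d: q2→q5)
  step 3: q1  (read d: q5→q1)
  step 4: q2  (read c: q1→q2)   ← first repeat (q2 seen earlier)
  step 5: q5  (read d: q2→q5)
  step 6: q1  (read d: q5→q1)
  step 7: q0  (read d: q1→q0)
  step 8: q2  (read d: q0→q2)
  step 9: q5  (read d: q2→q5)

The earliest repeat is at step j = 4: M is in q2, which it already visited at step i = 1.

q2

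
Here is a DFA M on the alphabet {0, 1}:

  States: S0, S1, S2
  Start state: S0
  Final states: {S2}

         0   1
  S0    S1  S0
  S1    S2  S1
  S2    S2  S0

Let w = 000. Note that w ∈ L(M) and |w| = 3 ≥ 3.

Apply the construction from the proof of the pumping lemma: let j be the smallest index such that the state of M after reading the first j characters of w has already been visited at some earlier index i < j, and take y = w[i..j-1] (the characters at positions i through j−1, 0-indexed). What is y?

0

Run of M on w = 0 0 0:
  step 0: S0  (start)
  step 1: S1  (read 0: S0→S1)
  step 2: S2  (read 0: S1→S2)
  step 3: S2  (read 0: S2→S2)   ← first repeat (S2 seen earlier)

So i = 2, j = 3, giving x = w[0:2] = 00, y = w[2:3] = 0, z = w[3:3] = ε.
Check: |xy| = 3 ≤ 3 and |y| = 1 ≥ 1. Reading y takes M from S2 back to S2, so every xyⁱz is accepted.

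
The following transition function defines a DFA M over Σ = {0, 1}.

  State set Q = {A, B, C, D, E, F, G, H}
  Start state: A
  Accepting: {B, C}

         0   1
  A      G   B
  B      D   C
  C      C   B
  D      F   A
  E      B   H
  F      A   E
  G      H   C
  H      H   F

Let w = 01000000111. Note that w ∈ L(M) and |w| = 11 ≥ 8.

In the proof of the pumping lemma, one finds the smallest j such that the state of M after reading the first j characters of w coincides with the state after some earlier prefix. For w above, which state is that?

State sequence: A -0-> G -1-> C -0-> C -0-> C -0-> C -0-> C -0-> C -0-> C -1-> B -1-> C -1-> B
First repeat at step 3: C was already visited.

The earliest repeat is at step j = 3: M is in C, which it already visited at step i = 2.

C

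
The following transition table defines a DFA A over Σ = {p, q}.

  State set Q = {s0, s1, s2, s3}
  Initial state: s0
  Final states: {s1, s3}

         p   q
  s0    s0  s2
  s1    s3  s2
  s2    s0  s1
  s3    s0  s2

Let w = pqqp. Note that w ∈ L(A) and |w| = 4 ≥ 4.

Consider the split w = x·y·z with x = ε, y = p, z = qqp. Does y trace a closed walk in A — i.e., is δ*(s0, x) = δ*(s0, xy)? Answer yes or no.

State sequence: s0 -p-> s0

After x (step 0): s0. After xy (step 1): s0.
They match, so y = p drives A around a cycle from s0 back to itself; pumping y any number of times keeps A in s0 before reading z, and xyⁱz ∈ L(A) for every i ≥ 0.

yes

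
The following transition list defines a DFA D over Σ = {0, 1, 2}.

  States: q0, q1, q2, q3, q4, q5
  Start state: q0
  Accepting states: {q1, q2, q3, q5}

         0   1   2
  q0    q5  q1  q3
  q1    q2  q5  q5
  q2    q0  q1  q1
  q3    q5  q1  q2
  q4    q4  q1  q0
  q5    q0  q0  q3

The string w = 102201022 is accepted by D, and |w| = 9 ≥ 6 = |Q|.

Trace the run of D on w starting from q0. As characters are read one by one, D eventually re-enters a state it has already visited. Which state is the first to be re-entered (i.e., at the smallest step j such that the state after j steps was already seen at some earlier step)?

Run of D on w = 1 0 2 2 0 1 0 2 2:
  step 0: q0  (start)
  step 1: q1  (read 1: q0→q1)
  step 2: q2  (read 0: q1→q2)
  step 3: q1  (read 2: q2→q1)   ← first repeat (q1 seen earlier)
  step 4: q5  (read 2: q1→q5)
  step 5: q0  (read 0: q5→q0)
  step 6: q1  (read 1: q0→q1)
  step 7: q2  (read 0: q1→q2)
  step 8: q1  (read 2: q2→q1)
  step 9: q5  (read 2: q1→q5)

The earliest repeat is at step j = 3: D is in q1, which it already visited at step i = 1.

q1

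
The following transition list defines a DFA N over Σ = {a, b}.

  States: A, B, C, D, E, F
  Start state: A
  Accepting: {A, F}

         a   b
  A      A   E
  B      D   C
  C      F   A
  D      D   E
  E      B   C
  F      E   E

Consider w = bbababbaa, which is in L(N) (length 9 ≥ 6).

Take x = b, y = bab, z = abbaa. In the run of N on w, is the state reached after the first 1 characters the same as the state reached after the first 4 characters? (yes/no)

yes

State sequence: A -b-> E -b-> C -a-> F -b-> E

After x (step 1): E. After xy (step 4): E.
They match, so y = bab drives N around a cycle from E back to itself; pumping y any number of times keeps N in E before reading z, and xyⁱz ∈ L(N) for every i ≥ 0.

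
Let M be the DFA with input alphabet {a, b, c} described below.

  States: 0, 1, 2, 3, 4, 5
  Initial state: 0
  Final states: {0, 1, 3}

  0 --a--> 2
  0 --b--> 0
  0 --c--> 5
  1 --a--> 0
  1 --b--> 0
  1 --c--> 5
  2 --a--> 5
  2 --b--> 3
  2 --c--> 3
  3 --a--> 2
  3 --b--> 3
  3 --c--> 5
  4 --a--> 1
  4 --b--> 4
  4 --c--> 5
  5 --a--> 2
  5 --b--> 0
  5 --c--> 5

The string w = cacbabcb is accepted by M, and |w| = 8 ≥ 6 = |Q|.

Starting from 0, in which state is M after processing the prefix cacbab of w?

State sequence: 0 -c-> 5 -a-> 2 -c-> 3 -b-> 3 -a-> 2 -b-> 3

After reading 6 characters, M is in state 3.
(This kind of state-tracing is the core of the pumping-lemma construction: with 6 states, pigeonhole forces a repeat within the first 6 steps.)

3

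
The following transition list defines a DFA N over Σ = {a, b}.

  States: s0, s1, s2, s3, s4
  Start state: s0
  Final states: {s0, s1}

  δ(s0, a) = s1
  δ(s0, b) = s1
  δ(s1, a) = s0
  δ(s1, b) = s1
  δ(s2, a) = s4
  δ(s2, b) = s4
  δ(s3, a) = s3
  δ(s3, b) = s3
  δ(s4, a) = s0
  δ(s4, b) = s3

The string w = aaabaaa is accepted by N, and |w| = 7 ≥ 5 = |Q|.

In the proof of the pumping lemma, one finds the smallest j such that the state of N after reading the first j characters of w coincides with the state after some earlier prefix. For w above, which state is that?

Run of N on w = a a a b a a a:
  step 0: s0  (start)
  step 1: s1  (read a: s0→s1)
  step 2: s0  (read a: s1→s0)   ← first repeat (s0 seen earlier)
  step 3: s1  (read a: s0→s1)
  step 4: s1  (read b: s1→s1)
  step 5: s0  (read a: s1→s0)
  step 6: s1  (read a: s0→s1)
  step 7: s0  (read a: s1→s0)

The earliest repeat is at step j = 2: N is in s0, which it already visited at step i = 0.
Since N has 5 states, any run of length ≥ 5 visits 5+1 states, so by pigeonhole some state repeats within the first 5 steps — that repeat gives the pumpable loop.

s0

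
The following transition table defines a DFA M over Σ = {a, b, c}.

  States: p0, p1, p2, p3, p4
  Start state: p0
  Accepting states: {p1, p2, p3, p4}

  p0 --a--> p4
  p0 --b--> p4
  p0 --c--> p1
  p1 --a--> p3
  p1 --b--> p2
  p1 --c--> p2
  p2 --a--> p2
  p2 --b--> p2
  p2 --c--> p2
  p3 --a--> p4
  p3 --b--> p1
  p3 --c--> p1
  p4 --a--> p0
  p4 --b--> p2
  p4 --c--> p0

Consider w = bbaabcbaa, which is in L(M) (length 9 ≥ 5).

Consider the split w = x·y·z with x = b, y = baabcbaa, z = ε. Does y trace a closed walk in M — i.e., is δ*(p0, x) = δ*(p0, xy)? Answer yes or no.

State sequence: p0 -b-> p4 -b-> p2 -a-> p2 -a-> p2 -b-> p2 -c-> p2 -b-> p2 -a-> p2 -a-> p2

After x (step 1): p4. After xy (step 9): p2.
They differ (p4 ≠ p2), so y is not a cycle from the state after x; this split is not the one the pumping-lemma construction produces, and pumping y need not keep the string in L(M).

no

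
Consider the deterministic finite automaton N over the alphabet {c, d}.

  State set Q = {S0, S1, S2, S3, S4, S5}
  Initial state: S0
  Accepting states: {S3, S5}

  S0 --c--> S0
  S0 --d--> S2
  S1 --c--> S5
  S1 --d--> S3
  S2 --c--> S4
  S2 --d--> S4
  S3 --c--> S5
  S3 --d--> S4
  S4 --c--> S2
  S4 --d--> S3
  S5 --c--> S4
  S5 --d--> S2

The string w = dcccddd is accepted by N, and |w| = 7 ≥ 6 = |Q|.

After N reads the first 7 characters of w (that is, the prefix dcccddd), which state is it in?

S3

Run of N on the first 7 characters of w = d c c c d d d:
  step 0: S0  (start)
  step 1: S2  (read d: S0→S2)
  step 2: S4  (read c: S2→S4)
  step 3: S2  (read c: S4→S2)
  step 4: S4  (read c: S2→S4)
  step 5: S3  (read d: S4→S3)
  step 6: S4  (read d: S3→S4)
  step 7: S3  (read d: S4→S3)

After reading 7 characters, N is in state S3.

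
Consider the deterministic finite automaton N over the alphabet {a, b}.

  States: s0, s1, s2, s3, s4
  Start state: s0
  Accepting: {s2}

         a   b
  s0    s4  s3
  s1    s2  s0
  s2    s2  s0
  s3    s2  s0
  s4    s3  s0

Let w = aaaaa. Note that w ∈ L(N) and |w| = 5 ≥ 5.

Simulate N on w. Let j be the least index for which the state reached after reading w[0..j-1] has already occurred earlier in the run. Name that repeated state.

State sequence: s0 -a-> s4 -a-> s3 -a-> s2 -a-> s2 -a-> s2
First repeat at step 4: s2 was already visited.

The earliest repeat is at step j = 4: N is in s2, which it already visited at step i = 3.
Pumping length from the standard proof: p = 5 (the number of states). The repeated state found above gives |xy| = j ≤ 5 and |y| = j − i ≥ 1.

s2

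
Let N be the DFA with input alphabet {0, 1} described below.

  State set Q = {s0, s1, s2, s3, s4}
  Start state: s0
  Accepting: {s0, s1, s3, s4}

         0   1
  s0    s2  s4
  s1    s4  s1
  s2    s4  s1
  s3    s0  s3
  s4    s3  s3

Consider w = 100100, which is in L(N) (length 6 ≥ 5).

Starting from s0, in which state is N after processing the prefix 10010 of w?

Run of N on the first 5 characters of w = 1 0 0 1 0:
  step 0: s0  (start)
  step 1: s4  (read 1: s0→s4)
  step 2: s3  (read 0: s4→s3)
  step 3: s0  (read 0: s3→s0)
  step 4: s4  (read 1: s0→s4)
  step 5: s3  (read 0: s4→s3)

After reading 5 characters, N is in state s3.
(This kind of state-tracing is the core of the pumping-lemma construction: with 5 states, pigeonhole forces a repeat within the first 5 steps.)

s3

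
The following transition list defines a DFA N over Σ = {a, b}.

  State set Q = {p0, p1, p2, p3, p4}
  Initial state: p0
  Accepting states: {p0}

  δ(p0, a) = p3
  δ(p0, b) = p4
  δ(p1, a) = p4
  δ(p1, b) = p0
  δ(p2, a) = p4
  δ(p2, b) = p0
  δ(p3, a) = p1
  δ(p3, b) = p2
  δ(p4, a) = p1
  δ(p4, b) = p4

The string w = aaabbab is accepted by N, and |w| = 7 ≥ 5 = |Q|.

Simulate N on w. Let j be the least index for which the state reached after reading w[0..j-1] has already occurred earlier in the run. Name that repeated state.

Run of N on w = a a a b b a b:
  step 0: p0  (start)
  step 1: p3  (read a: p0→p3)
  step 2: p1  (read a: p3→p1)
  step 3: p4  (read a: p1→p4)
  step 4: p4  (read b: p4→p4)   ← first repeat (p4 seen earlier)
  step 5: p4  (read b: p4→p4)
  step 6: p1  (read a: p4→p1)
  step 7: p0  (read b: p1→p0)

The earliest repeat is at step j = 4: N is in p4, which it already visited at step i = 3.
The DFA has 5 states, so the proof of the pumping lemma guarantees a repeated state among the first 5+1 visited; the segment between the two visits is the pumpable y.

p4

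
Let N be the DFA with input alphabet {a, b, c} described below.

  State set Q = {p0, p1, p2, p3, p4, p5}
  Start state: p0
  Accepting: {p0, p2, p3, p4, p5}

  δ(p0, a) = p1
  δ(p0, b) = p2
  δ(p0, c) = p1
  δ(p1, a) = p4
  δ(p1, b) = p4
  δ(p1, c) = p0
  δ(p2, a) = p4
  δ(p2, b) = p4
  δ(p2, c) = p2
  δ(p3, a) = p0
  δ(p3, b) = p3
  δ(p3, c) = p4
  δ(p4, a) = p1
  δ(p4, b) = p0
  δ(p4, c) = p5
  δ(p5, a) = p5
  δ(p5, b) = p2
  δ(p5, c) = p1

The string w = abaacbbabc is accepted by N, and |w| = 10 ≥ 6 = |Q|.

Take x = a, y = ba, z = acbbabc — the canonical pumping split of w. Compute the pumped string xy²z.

ababaacbbabc

xy^2z = a·ba·ba·acbbabc = ababaacbbabc.
Reading y = ba takes N from p1 back to p1, so after x·y·y the machine is still in p1, and z then leads to the accepting state p5. Hence ababaacbbabc ∈ L(N).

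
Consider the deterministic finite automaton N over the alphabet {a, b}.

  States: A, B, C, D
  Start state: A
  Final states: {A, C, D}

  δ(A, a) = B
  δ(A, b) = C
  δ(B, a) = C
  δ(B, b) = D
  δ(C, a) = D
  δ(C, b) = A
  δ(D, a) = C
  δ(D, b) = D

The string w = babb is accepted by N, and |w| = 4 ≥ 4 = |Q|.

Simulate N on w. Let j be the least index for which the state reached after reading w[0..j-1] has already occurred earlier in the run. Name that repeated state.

D

State sequence: A -b-> C -a-> D -b-> D -b-> D
First repeat at step 3: D was already visited.

The earliest repeat is at step j = 3: N is in D, which it already visited at step i = 2.
With |Q| = 4, pigeonhole forces a state repeat no later than step 4; the substring read between the first and second visits to that state can be pumped.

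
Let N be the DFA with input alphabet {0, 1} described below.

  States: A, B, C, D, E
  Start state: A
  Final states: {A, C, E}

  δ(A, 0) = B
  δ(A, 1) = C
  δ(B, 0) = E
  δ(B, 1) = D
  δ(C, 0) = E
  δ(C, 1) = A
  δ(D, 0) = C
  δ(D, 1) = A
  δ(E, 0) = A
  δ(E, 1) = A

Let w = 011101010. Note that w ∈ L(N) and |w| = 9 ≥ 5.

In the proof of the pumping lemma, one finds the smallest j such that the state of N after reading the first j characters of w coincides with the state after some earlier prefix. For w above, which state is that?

A

State sequence: A -0-> B -1-> D -1-> A -1-> C -0-> E -1-> A -0-> B -1-> D -0-> C
First repeat at step 3: A was already visited.

The earliest repeat is at step j = 3: N is in A, which it already visited at step i = 0.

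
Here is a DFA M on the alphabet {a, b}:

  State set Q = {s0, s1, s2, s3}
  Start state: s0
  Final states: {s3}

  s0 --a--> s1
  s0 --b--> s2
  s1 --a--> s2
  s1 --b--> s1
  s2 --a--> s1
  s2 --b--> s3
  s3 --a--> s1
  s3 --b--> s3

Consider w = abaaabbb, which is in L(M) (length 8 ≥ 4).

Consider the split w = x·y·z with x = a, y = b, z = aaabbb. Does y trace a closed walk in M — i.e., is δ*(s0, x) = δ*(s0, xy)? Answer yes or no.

yes

Run of M on the first 2 characters of w = a b:
  step 0: s0  (start)
  step 1: s1  (read a: s0→s1)
  step 2: s1  (read b: s1→s1)

After x (step 1): s1. After xy (step 2): s1.
They match, so y = b drives M around a cycle from s1 back to itself; pumping y any number of times keeps M in s1 before reading z, and xyⁱz ∈ L(M) for every i ≥ 0.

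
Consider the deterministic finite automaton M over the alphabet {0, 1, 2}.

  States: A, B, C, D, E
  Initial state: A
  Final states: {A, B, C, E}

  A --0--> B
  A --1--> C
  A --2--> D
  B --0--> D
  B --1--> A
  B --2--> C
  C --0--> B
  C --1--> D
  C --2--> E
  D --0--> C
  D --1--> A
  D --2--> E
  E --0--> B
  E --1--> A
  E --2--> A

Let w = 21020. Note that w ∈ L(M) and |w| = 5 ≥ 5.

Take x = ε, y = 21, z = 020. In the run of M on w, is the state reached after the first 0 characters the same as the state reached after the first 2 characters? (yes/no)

yes

State sequence: A -2-> D -1-> A

After x (step 0): A. After xy (step 2): A.
They match, so y = 21 drives M around a cycle from A back to itself; pumping y any number of times keeps M in A before reading z, and xyⁱz ∈ L(M) for every i ≥ 0.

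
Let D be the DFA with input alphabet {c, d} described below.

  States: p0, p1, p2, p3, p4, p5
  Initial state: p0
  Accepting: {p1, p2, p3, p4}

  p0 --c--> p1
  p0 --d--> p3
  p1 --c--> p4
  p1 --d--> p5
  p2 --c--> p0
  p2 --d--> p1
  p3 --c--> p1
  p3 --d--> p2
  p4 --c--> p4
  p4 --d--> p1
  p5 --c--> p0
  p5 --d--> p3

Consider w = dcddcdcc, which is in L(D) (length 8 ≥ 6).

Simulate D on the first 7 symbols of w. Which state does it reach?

p0

Run of D on the first 7 characters of w = d c d d c d c:
  step 0: p0  (start)
  step 1: p3  (read d: p0→p3)
  step 2: p1  (read c: p3→p1)
  step 3: p5  (read d: p1→p5)
  step 4: p3  (read d: p5→p3)
  step 5: p1  (read c: p3→p1)
  step 6: p5  (read d: p1→p5)
  step 7: p0  (read c: p5→p0)

After reading 7 characters, D is in state p0.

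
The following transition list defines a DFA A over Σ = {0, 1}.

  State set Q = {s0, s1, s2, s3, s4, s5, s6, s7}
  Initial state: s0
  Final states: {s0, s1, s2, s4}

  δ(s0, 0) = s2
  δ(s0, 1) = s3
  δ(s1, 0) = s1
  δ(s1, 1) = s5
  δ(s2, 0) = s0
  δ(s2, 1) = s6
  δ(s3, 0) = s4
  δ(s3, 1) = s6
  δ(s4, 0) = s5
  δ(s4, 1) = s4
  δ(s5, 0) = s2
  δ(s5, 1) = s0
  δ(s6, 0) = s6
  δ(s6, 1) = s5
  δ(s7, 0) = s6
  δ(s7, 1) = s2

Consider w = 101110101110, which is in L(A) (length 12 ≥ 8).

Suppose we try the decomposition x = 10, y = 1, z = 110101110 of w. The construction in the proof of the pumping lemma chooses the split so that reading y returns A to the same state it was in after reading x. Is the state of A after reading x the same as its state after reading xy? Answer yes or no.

State sequence: s0 -1-> s3 -0-> s4 -1-> s4

After x (step 2): s4. After xy (step 3): s4.
They match, so y = 1 drives A around a cycle from s4 back to itself; pumping y any number of times keeps A in s4 before reading z, and xyⁱz ∈ L(A) for every i ≥ 0.

yes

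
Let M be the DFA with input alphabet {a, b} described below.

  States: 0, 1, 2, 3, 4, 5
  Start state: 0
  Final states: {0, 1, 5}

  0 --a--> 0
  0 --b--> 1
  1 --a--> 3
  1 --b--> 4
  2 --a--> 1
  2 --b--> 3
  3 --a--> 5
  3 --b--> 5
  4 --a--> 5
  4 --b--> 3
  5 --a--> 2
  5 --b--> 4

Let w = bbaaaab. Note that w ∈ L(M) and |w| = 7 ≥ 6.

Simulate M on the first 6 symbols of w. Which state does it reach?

3

Run of M on the first 6 characters of w = b b a a a a:
  step 0: 0  (start)
  step 1: 1  (read b: 0→1)
  step 2: 4  (read b: 1→4)
  step 3: 5  (read a: 4→5)
  step 4: 2  (read a: 5→2)
  step 5: 1  (read a: 2→1)
  step 6: 3  (read a: 1→3)

After reading 6 characters, M is in state 3.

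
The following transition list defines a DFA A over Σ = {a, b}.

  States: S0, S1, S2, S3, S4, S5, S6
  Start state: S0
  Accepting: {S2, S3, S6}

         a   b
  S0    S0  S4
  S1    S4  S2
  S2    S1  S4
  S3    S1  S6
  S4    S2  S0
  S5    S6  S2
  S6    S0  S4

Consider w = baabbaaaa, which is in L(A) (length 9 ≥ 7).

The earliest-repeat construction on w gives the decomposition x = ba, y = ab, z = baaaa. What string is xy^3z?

xy^3z = ba·ab·ab·ab·baaaa = baabababbaaaa.
Reading y = ab takes A from S2 back to S2, so after x·y·y·y the machine is still in S2, and z then leads to the accepting state S2. Hence baabababbaaaa ∈ L(A).

baabababbaaaa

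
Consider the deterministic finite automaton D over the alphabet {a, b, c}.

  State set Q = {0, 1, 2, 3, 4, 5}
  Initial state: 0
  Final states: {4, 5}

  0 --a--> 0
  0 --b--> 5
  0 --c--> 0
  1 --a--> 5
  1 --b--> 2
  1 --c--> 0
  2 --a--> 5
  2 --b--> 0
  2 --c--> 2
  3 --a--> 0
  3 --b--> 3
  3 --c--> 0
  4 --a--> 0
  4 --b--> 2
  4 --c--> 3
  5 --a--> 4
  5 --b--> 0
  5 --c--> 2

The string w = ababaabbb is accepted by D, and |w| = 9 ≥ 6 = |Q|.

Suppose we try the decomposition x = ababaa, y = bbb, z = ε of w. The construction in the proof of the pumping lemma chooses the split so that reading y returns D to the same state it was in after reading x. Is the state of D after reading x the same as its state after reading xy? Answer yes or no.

no

State sequence: 0 -a-> 0 -b-> 5 -a-> 4 -b-> 2 -a-> 5 -a-> 4 -b-> 2 -b-> 0 -b-> 5

After x (step 6): 4. After xy (step 9): 5.
They differ (4 ≠ 5), so y is not a cycle from the state after x; this split is not the one the pumping-lemma construction produces, and pumping y need not keep the string in L(D).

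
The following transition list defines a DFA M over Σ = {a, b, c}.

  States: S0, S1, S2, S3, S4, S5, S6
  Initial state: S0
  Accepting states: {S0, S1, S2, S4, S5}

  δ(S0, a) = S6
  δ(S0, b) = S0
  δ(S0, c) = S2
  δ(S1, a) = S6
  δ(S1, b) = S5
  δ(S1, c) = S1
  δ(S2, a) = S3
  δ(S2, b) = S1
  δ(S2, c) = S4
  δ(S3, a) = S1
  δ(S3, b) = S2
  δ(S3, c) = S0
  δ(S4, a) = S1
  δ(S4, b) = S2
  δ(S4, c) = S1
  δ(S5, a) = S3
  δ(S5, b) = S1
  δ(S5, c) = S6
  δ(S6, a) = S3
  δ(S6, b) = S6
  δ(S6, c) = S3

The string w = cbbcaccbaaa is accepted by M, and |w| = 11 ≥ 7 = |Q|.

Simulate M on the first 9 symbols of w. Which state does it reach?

S6

State sequence: S0 -c-> S2 -b-> S1 -b-> S5 -c-> S6 -a-> S3 -c-> S0 -c-> S2 -b-> S1 -a-> S6

After reading 9 characters, M is in state S6.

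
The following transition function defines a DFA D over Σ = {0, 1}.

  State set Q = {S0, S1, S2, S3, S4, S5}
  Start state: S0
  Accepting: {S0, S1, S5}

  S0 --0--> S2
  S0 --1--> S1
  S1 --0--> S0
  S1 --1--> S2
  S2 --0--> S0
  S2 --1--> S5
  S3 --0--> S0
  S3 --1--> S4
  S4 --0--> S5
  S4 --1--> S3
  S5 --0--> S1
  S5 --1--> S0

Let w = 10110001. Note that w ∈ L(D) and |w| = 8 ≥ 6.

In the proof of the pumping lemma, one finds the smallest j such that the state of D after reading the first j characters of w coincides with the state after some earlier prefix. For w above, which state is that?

S0

Run of D on w = 1 0 1 1 0 0 0 1:
  step 0: S0  (start)
  step 1: S1  (read 1: S0→S1)
  step 2: S0  (read 0: S1→S0)   ← first repeat (S0 seen earlier)
  step 3: S1  (read 1: S0→S1)
  step 4: S2  (read 1: S1→S2)
  step 5: S0  (read 0: S2→S0)
  step 6: S2  (read 0: S0→S2)
  step 7: S0  (read 0: S2→S0)
  step 8: S1  (read 1: S0→S1)

The earliest repeat is at step j = 2: D is in S0, which it already visited at step i = 0.
The DFA has 6 states, so the proof of the pumping lemma guarantees a repeated state among the first 6+1 visited; the segment between the two visits is the pumpable y.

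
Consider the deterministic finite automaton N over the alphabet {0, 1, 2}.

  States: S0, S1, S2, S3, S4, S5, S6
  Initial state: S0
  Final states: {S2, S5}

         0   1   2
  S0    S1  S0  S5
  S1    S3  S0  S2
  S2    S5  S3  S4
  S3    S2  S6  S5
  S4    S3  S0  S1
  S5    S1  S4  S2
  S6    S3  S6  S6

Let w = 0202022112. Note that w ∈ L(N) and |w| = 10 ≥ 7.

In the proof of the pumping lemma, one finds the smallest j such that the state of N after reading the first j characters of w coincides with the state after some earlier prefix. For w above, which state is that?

Run of N on w = 0 2 0 2 0 2 2 1 1 2:
  step 0: S0  (start)
  step 1: S1  (read 0: S0→S1)
  step 2: S2  (read 2: S1→S2)
  step 3: S5  (read 0: S2→S5)
  step 4: S2  (read 2: S5→S2)   ← first repeat (S2 seen earlier)
  step 5: S5  (read 0: S2→S5)
  step 6: S2  (read 2: S5→S2)
  step 7: S4  (read 2: S2→S4)
  step 8: S0  (read 1: S4→S0)
  step 9: S0  (read 1: S0→S0)
  step 10: S5  (read 2: S0→S5)

The earliest repeat is at step j = 4: N is in S2, which it already visited at step i = 2.

S2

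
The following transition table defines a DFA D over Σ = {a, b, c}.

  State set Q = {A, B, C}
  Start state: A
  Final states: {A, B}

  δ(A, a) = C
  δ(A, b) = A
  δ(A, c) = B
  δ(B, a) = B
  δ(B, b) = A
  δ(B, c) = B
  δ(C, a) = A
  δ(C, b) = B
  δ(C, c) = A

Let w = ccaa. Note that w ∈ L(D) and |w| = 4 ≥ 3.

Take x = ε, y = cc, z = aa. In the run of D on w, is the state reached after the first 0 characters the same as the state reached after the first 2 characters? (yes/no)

Run of D on the first 2 characters of w = c c:
  step 0: A  (start)
  step 1: B  (read c: A→B)
  step 2: B  (read c: B→B)

After x (step 0): A. After xy (step 2): B.
They differ (A ≠ B), so y is not a cycle from the state after x; this split is not the one the pumping-lemma construction produces, and pumping y need not keep the string in L(D).

no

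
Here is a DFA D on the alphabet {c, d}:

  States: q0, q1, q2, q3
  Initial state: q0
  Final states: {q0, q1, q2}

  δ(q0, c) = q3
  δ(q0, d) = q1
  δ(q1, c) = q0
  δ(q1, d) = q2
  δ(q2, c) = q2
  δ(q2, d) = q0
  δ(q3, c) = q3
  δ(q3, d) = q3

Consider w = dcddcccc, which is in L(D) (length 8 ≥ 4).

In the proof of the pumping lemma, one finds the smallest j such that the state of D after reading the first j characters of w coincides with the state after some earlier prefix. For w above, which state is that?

State sequence: q0 -d-> q1 -c-> q0 -d-> q1 -d-> q2 -c-> q2 -c-> q2 -c-> q2 -c-> q2
First repeat at step 2: q0 was already visited.

The earliest repeat is at step j = 2: D is in q0, which it already visited at step i = 0.
Pumping length from the standard proof: p = 4 (the number of states). The repeated state found above gives |xy| = j ≤ 4 and |y| = j − i ≥ 1.

q0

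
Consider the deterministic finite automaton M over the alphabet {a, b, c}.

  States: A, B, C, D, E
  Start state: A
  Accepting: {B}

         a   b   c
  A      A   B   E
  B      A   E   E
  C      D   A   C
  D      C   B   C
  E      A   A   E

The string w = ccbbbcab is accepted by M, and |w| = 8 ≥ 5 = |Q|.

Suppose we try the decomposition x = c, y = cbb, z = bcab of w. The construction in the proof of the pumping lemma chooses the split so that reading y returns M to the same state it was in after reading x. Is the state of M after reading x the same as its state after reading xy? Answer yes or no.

no

State sequence: A -c-> E -c-> E -b-> A -b-> B

After x (step 1): E. After xy (step 4): B.
They differ (E ≠ B), so y is not a cycle from the state after x; this split is not the one the pumping-lemma construction produces, and pumping y need not keep the string in L(M).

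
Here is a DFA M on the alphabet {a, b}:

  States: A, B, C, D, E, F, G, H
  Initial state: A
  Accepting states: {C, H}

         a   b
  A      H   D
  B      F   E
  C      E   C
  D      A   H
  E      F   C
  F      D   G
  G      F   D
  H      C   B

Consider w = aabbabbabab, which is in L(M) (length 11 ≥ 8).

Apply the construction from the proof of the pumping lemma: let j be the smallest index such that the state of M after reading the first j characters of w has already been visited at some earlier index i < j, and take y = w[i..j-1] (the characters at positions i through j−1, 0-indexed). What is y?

Run of M on w = a a b b a b b a b a b:
  step 0: A  (start)
  step 1: H  (read a: A→H)
  step 2: C  (read a: H→C)
  step 3: C  (read b: C→C)   ← first repeat (C seen earlier)
  step 4: C  (read b: C→C)
  step 5: E  (read a: C→E)
  step 6: C  (read b: E→C)
  step 7: C  (read b: C→C)
  step 8: E  (read a: C→E)
  step 9: C  (read b: E→C)
  step 10: E  (read a: C→E)
  step 11: C  (read b: E→C)

So i = 2, j = 3, giving x = w[0:2] = aa, y = w[2:3] = b, z = w[3:11] = babbabab.
Check: |xy| = 3 ≤ 8 and |y| = 1 ≥ 1. Reading y takes M from C back to C, so every xyⁱz is accepted.
The DFA has 8 states, so the proof of the pumping lemma guarantees a repeated state among the first 8+1 visited; the segment between the two visits is the pumpable y.

b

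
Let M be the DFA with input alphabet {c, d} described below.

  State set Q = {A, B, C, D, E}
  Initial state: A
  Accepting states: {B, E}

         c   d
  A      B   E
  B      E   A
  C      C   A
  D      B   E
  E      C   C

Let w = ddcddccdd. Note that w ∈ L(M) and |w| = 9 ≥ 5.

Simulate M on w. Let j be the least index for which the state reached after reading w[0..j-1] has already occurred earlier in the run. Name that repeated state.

C

Run of M on w = d d c d d c c d d:
  step 0: A  (start)
  step 1: E  (read d: A→E)
  step 2: C  (read d: E→C)
  step 3: C  (read c: C→C)   ← first repeat (C seen earlier)
  step 4: A  (read d: C→A)
  step 5: E  (read d: A→E)
  step 6: C  (read c: E→C)
  step 7: C  (read c: C→C)
  step 8: A  (read d: C→A)
  step 9: E  (read d: A→E)

The earliest repeat is at step j = 3: M is in C, which it already visited at step i = 2.
Since M has 5 states, any run of length ≥ 5 visits 5+1 states, so by pigeonhole some state repeats within the first 5 steps — that repeat gives the pumpable loop.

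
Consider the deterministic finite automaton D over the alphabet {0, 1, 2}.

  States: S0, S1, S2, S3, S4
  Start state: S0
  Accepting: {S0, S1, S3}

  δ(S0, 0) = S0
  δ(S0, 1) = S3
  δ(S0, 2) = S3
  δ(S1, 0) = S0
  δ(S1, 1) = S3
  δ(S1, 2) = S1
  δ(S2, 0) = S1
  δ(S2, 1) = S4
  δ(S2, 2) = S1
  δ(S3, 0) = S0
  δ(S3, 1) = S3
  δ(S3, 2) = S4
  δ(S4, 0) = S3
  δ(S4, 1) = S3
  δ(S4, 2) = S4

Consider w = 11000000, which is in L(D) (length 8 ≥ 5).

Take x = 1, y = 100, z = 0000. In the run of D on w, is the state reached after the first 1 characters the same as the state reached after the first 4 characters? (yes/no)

no

Run of D on the first 4 characters of w = 1 1 0 0:
  step 0: S0  (start)
  step 1: S3  (read 1: S0→S3)
  step 2: S3  (read 1: S3→S3)
  step 3: S0  (read 0: S3→S0)
  step 4: S0  (read 0: S0→S0)

After x (step 1): S3. After xy (step 4): S0.
They differ (S3 ≠ S0), so y is not a cycle from the state after x; this split is not the one the pumping-lemma construction produces, and pumping y need not keep the string in L(D).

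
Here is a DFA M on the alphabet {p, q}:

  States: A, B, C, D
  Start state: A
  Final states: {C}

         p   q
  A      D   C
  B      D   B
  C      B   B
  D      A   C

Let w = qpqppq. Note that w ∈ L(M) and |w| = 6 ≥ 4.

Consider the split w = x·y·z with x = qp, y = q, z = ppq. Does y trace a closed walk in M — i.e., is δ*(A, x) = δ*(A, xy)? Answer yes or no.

yes

Run of M on the first 3 characters of w = q p q:
  step 0: A  (start)
  step 1: C  (read q: A→C)
  step 2: B  (read p: C→B)
  step 3: B  (read q: B→B)

After x (step 2): B. After xy (step 3): B.
They match, so y = q drives M around a cycle from B back to itself; pumping y any number of times keeps M in B before reading z, and xyⁱz ∈ L(M) for every i ≥ 0.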